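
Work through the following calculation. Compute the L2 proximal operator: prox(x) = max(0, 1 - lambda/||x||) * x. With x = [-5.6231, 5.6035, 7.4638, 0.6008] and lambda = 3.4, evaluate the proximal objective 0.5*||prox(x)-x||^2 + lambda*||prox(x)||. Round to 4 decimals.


Step 1: Compute ||x||.
||x|| = 10.9127
Step 2: Compute scaling factor.
scale = max(0, 1 - 3.4/10.9127) = 0.6884
Step 3: prox(x) = [-3.8712, 3.8577, 5.1384, 0.4136]
||prox(x)|| = 7.5127
Step 4: Proximal objective.
0.5*||prox-x||^2 = 5.78
lambda*||prox|| = 25.5432
Total = 31.3233


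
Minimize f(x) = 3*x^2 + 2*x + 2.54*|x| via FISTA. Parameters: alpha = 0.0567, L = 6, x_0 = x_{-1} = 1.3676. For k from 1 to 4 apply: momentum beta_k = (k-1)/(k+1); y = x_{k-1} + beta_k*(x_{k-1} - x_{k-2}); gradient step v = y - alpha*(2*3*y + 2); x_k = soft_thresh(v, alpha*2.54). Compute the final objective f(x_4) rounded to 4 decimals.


FISTA on f(x) = 3*x^2 + 2*x + 2.54*|x|
L = 6, alpha = 0.0567
Iteration 1: beta = 0.0, y = 1.3676 + 0.0*(1.3676 - 1.3676) = 1.3676
  grad(y) = 10.2056, v = y - alpha*grad = 0.7889
  prox(v) = soft_thresh(0.7889, 0.144) = 0.6449
Iteration 2: beta = 0.3333, y = 0.6449 + 0.3333*(0.6449 - 1.3676) = 0.404
  grad(y) = 4.4242, v = y - alpha*grad = 0.1532
  prox(v) = soft_thresh(0.1532, 0.144) = 0.0092
Iteration 3: beta = 0.5, y = 0.0092 + 0.5*(0.0092 - 0.6449) = -0.3087
  grad(y) = 0.1477, v = y - alpha*grad = -0.3171
  prox(v) = soft_thresh(-0.3171, 0.144) = -0.1731
Iteration 4: beta = 0.6, y = -0.1731 + 0.6*(-0.1731 - 0.0092) = -0.2824
  grad(y) = 0.3055, v = y - alpha*grad = -0.2997
  prox(v) = soft_thresh(-0.2997, 0.144) = -0.1557
f(x_4) = 3*(-0.1557)^2 + 2*(-0.1557) + 2.54*|-0.1557| = 0.1568


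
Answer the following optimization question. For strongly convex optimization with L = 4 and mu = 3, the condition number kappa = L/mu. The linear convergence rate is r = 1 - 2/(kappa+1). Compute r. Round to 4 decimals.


Step 1: Compute the condition number.
kappa = L/mu = 4/3 = 1.3333
Step 2: Compute the convergence rate.
r = 1 - 2/(kappa + 1) = 1 - 2*mu/(L + mu) = (L - mu)/(L + mu) = 1/7 = 0.1429


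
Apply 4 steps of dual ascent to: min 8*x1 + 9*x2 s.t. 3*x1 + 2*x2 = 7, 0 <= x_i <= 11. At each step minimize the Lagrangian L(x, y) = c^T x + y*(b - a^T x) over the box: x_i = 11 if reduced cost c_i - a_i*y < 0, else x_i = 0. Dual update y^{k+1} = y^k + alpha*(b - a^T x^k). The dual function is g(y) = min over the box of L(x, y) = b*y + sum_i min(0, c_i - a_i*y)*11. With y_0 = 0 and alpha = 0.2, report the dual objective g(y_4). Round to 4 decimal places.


Dual ascent for LP: min 8*x1 + 9*x2, 3*x1 + 2*x2 = 7, 0 <= x_i <= 11
Step 1: y^k = 0.0, reduced costs: (8.0, 9.0)
  x^k = (0.0, 0.0), subgradient = b - a^T x = 7.0
  y^{k+1} = 0.0 + 0.2*7.0 = 1.4
Step 2: y^k = 1.4, reduced costs: (3.8, 6.2)
  x^k = (0.0, 0.0), subgradient = b - a^T x = 7.0
  y^{k+1} = 1.4 + 0.2*7.0 = 2.8
Step 3: y^k = 2.8, reduced costs: (-0.4, 3.4)
  x^k = (11.0, 0.0), subgradient = b - a^T x = -26.0
  y^{k+1} = 2.8 + 0.2*-26.0 = -2.4
Step 4: y^k = -2.4, reduced costs: (15.2, 13.8)
  x^k = (0.0, 0.0), subgradient = b - a^T x = 7.0
  y^{k+1} = -2.4 + 0.2*7.0 = -1.0
Dual objective at y_4 = -1.0: reduced costs (11.0, 11.0), box minimizer x = (0.0, 0.0)
g(y_4) = b*y + (c1 - a1*y)*x1 + (c2 - a2*y)*x2 = 7*(-1.0) + 11.0*0.0 + 11.0*0.0 = -7.0 + 0.0 + 0.0 = -7.0


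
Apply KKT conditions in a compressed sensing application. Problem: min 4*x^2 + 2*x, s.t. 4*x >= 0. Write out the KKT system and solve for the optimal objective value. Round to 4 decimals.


Step 1: Try lambda = 0 (constraint inactive).
x_unc = -2/(2*4) = -0.25
Check: 4*-0.25 = -1.0 < 0 -- violated!
Step 2: Constraint must be active: 4*x = 0
x* = 0/4 = 0.0
lambda = (2*4*0.0 + 2)/4 = 0.5
Step 3: Compute optimal value.
f(x*) = 4*0.0^2 + 2*0.0 = 0.0


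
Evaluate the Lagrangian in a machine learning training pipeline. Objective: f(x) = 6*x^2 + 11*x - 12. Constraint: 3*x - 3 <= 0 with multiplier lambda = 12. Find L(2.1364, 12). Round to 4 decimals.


Step 1: Evaluate f(x).
f(2.1364) = 6*2.1364^2 + 11*2.1364 - 12 = 38.8856
Step 2: Evaluate g(x).
g(2.1364) = 3*2.1364 - 3 = 3.4092
Step 3: Compute Lagrangian.
L = 38.8856 + 12*3.4092 = 79.796


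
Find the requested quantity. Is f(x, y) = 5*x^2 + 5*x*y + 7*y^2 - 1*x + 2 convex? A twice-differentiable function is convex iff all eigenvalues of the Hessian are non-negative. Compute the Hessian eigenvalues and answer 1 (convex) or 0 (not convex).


The Hessian of f(x,y) = 5*x^2 + 5*x*y + 7*y^2 - 1*x + 2 is:
H = [[10, 5], [5, 14]]
Trace = 10 + 14 = 24
Determinant = 10*14 - (5)^2 = 115
Discriminant = (24)^2 - 4*115 = 116.0
Eigenvalues: lambda_1 = 6.6148, lambda_2 = 17.3852
The function is convex.

1


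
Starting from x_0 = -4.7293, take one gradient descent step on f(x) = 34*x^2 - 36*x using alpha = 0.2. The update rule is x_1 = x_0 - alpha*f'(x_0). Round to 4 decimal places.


We compute the gradient at x_0 and apply the update.
f'(x) = 68*x - 36
f'(-4.7293) = 68*-4.7293 - 36 = -357.5924
x_1 = -4.7293 - 0.2*-357.5924 = 66.7892


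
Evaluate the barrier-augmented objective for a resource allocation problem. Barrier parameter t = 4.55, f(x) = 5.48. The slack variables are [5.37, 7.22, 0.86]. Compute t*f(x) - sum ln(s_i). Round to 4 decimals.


Step 1: Compute log-barrier.
ln values: [1.6808, 1.9769, -0.1508]
phi = -(1.6808 + 1.9769 - 0.1508) = -3.5069
Step 2: Compute augmented objective.
t*f(x) = 4.55*5.48 = 24.934
Total = 24.934 - 3.5069 = 21.4271


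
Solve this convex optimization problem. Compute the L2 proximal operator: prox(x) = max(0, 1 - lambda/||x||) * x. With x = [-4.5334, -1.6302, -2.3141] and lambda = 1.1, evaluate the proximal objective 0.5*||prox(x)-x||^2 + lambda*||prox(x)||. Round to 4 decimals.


Step 1: Compute ||x||.
||x|| = 5.3446
Step 2: Compute scaling factor.
scale = max(0, 1 - 1.1/5.3446) = 0.7942
Step 3: prox(x) = [-3.6004, -1.2947, -1.8378]
||prox(x)|| = 4.2446
Step 4: Proximal objective.
0.5*||prox-x||^2 = 0.605
lambda*||prox|| = 4.6691
Total = 5.274


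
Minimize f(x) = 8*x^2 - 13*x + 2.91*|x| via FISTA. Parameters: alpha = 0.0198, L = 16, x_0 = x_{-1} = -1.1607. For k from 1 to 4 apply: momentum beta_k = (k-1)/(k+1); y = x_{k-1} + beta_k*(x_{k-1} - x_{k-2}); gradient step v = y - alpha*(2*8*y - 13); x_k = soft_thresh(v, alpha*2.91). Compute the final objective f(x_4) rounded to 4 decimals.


FISTA on f(x) = 8*x^2 - 13*x + 2.91*|x|
L = 16, alpha = 0.0198
Iteration 1: beta = 0.0, y = -1.1607 + 0.0*(-1.1607 + 1.1607) = -1.1607
  grad(y) = -31.5712, v = y - alpha*grad = -0.5356
  prox(v) = soft_thresh(-0.5356, 0.0576) = -0.478
Iteration 2: beta = 0.3333, y = -0.478 + 0.3333*(-0.478 + 1.1607) = -0.2504
  grad(y) = -17.0063, v = y - alpha*grad = 0.0863
  prox(v) = soft_thresh(0.0863, 0.0576) = 0.0287
Iteration 3: beta = 0.5, y = 0.0287 + 0.5*(0.0287 + 0.478) = 0.2821
  grad(y) = -8.4872, v = y - alpha*grad = 0.4501
  prox(v) = soft_thresh(0.4501, 0.0576) = 0.3925
Iteration 4: beta = 0.6, y = 0.3925 + 0.6*(0.3925 - 0.0287) = 0.6107
  grad(y) = -3.2281, v = y - alpha*grad = 0.6747
  prox(v) = soft_thresh(0.6747, 0.0576) = 0.617
f(x_4) = 8*0.617^2 - 13*0.617 + 2.91*|0.617| = -3.18


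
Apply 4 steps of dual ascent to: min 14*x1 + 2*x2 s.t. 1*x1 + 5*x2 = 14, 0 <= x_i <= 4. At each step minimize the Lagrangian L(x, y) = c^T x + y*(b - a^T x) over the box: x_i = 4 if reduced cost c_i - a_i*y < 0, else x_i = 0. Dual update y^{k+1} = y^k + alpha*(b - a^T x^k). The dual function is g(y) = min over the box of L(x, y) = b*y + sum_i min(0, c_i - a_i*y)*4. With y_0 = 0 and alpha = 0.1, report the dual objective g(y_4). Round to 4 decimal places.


Dual ascent for LP: min 14*x1 + 2*x2, 1*x1 + 5*x2 = 14, 0 <= x_i <= 4
Step 1: y^k = 0.0, reduced costs: (14.0, 2.0)
  x^k = (0.0, 0.0), subgradient = b - a^T x = 14.0
  y^{k+1} = 0.0 + 0.1*14.0 = 1.4
Step 2: y^k = 1.4, reduced costs: (12.6, -5.0)
  x^k = (0.0, 4.0), subgradient = b - a^T x = -6.0
  y^{k+1} = 1.4 + 0.1*-6.0 = 0.8
Step 3: y^k = 0.8, reduced costs: (13.2, -2.0)
  x^k = (0.0, 4.0), subgradient = b - a^T x = -6.0
  y^{k+1} = 0.8 + 0.1*-6.0 = 0.2
Step 4: y^k = 0.2, reduced costs: (13.8, 1.0)
  x^k = (0.0, 0.0), subgradient = b - a^T x = 14.0
  y^{k+1} = 0.2 + 0.1*14.0 = 1.6
Dual objective at y_4 = 1.6: reduced costs (12.4, -6.0), box minimizer x = (0.0, 4.0)
g(y_4) = b*y + (c1 - a1*y)*x1 + (c2 - a2*y)*x2 = 14*1.6 + 12.4*0.0 + (-6.0)*4.0 = 22.4 + 0.0 - 24.0 = -1.6


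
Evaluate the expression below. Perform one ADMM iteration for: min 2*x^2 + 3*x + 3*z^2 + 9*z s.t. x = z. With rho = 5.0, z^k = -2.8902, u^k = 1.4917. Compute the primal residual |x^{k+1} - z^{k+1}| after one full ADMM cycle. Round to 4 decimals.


ADMM iteration with rho = 5.0, z^k = -2.8902, u^k = 1.4917
Step 1: x-update.
Minimize 2*x^2 + 3*x + (5.0/2)*(x + 2.8902 + 1.4917)^2
FOC: (2*2 + 5.0)*x = -3 + 5.0*(-2.8902 - 1.4917)
x^{k+1} = -2.7677
Step 2: z-update.
Minimize 3*z^2 + 9*z + (5.0/2)*(-2.7677 - z + 1.4917)^2
FOC: (2*3 + 5.0)*z = -9 + 5.0*(-2.7677 + 1.4917)
z^{k+1} = -1.3982
Step 3: u-update.
u^{k+1} = 1.4917 - 2.7677 + 1.3982 = 0.1222
Step 4: Primal residual = |-2.7677 + 1.3982| = 1.3695


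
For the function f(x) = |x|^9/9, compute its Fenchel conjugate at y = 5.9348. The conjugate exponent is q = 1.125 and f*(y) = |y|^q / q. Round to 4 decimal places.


The conjugate exponent q satisfies 1/p + 1/q = 1.
p = 9, so q = 9/(9 - 1) = 1.125
|y|^q = 5.9348^1.125 = 7.4145
f*(5.9348) = 7.4145 / 1.125 = 6.5907


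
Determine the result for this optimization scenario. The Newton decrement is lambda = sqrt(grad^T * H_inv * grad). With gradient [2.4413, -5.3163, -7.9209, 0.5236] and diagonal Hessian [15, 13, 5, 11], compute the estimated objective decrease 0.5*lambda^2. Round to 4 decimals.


Step 1: H is diagonal, so H^(-1) * g = [0.1628, -0.4089, -1.5842, 0.0476].
Step 2: g^T H^(-1) g = sum_i g_i^2 / H_ii
  = (2.4413)^2/15 + (-5.3163)^2/13 + (-7.9209)^2/5 + (0.5236)^2/11
  = 0.3973 + 2.1741 + 12.5481 + 0.0249 = 15.1445
Step 3: Objective decrease = 0.5 * g^T H^(-1) g = 7.5722


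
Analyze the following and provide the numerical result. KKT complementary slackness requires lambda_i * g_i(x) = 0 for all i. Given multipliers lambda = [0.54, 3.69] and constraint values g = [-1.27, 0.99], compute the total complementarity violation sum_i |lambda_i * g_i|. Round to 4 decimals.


KKT complementary slackness check:
lambda_1 * g_1 = 0.54 * -1.27 = -0.6858
lambda_2 * g_2 = 3.69 * 0.99 = 3.6531
Total violation = 0.6858 + 3.6531 = 4.3389


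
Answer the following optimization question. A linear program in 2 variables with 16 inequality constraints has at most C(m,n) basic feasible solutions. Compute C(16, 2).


Each vertex corresponds to some choice of n active constraints out of m, so the number of vertices is at most C(m, n) = m! / (n!(m-n)!).
m = 16, n = 2
Numerator: 16 * 15
Denominator: 2! = 2
C(16, 2) = 120


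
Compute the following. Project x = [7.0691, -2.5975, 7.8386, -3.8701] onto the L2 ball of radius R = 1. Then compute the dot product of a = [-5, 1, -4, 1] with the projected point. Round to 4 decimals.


Step 1: Compute ||x|| (intermediates to 6 decimals).
||x|| = sqrt(7.0691^2 + (-2.5975)^2 + 7.8386^2 + (-3.8701)^2) = 11.538653
Step 2: Project.
Since ||x|| > R, scale = R/||x|| = 1/11.538653 = 0.086665, proj(x) = scale * x
proj(x) = [0.612644, -0.225112, 0.679332, -0.335402]
Step 3: Dot product.
a^T * proj(x) = -5*0.612644 + 1*(-0.225112) - 4*0.679332 + 1*(-0.335402) = -6.3411


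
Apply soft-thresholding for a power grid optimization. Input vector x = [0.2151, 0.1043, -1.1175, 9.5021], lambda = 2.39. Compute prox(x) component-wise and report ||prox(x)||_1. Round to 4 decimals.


Soft-thresholding with lambda = 2.39:
prox(0.2151) = sign(0.2151)*max(|0.2151| - 2.39, 0) = 0.0
prox(0.1043) = sign(0.1043)*max(|0.1043| - 2.39, 0) = 0.0
prox(-1.1175) = sign(-1.1175)*max(|-1.1175| - 2.39, 0) = 0.0
prox(9.5021) = sign(9.5021)*max(|9.5021| - 2.39, 0) = 7.1121
prox(x) = [0.0, 0.0, 0.0, 7.1121]
||prox(x)||_1 = 0.0 + 0.0 + 0.0 + 7.1121 = 7.1121


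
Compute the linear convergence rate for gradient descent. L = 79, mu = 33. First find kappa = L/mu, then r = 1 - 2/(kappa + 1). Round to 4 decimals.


Step 1: Compute the condition number.
kappa = L/mu = 79/33 = 2.3939
Step 2: Compute the convergence rate.
r = 1 - 2/(kappa + 1) = 1 - 2*mu/(L + mu) = (L - mu)/(L + mu) = 46/112 = 0.4107


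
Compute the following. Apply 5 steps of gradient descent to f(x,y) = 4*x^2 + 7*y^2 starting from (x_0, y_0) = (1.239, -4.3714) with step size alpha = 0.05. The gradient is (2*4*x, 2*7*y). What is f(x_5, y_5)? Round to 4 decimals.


Gradient descent on f(x,y) = 4*x^2 + 7*y^2.
Starting point: (1.239, -4.3714), alpha = 0.05
Step 1: grad_x = 2*4*1.239 = 9.912, grad_y = 2*7*-4.3714 = -61.1996
  x_1 = 1.239 - 0.05*9.912 = 0.7434
  y_1 = -4.3714 - 0.05*-61.1996 = -1.3114
Step 2: grad_x = 2*4*0.7434 = 5.9472, grad_y = 2*7*-1.3114 = -18.3599
  x_2 = 0.7434 - 0.05*5.9472 = 0.446
  y_2 = -1.3114 - 0.05*-18.3599 = -0.3934
Step 3: grad_x = 2*4*0.446 = 3.5683, grad_y = 2*7*-0.3934 = -5.508
  x_3 = 0.446 - 0.05*3.5683 = 0.2676
  y_3 = -0.3934 - 0.05*-5.508 = -0.118
Step 4: grad_x = 2*4*0.2676 = 2.141, grad_y = 2*7*-0.118 = -1.6524
  x_4 = 0.2676 - 0.05*2.141 = 0.1606
  y_4 = -0.118 - 0.05*-1.6524 = -0.0354
Step 5: grad_x = 2*4*0.1606 = 1.2846, grad_y = 2*7*-0.0354 = -0.4957
  x_5 = 0.1606 - 0.05*1.2846 = 0.0963
  y_5 = -0.0354 - 0.05*-0.4957 = -0.0106
f(0.0963, -0.0106) = 4*0.0963^2 + 7*(-0.0106)^2 = 0.0379


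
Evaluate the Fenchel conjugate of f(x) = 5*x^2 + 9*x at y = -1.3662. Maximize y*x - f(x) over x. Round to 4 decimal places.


f*(y) = sup_x {y*x - a*x^2 - b*x} = sup_x {(y-b)*x - a*x^2}
FOC: (y - b) - 2a*x = 0 => x* = (y - b)/(2a)
x* = (-1.3662 - 9)/(2*5) = -1.0366
f*(-1.3662) = (y-b)^2/(4a) = (-1.3662 - 9)^2/(4*5)
= 107.4581/20 = 5.3729


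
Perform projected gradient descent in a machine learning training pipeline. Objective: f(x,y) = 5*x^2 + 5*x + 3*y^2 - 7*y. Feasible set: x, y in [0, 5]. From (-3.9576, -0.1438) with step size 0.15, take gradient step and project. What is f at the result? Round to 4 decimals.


Step 1: Compute gradient at (-3.9576, -0.1438).
grad_x = 2*5*-3.9576 + 5 = -34.576
grad_y = 2*3*-0.1438 - 7 = -7.8628
Step 2: Gradient step.
x_raw = -3.9576 - 0.15*-34.576 = 1.2288
y_raw = -0.1438 - 0.15*-7.8628 = 1.0356
Step 3: Project onto [0, 5].
x_proj = clip(1.2288) = 1.2288
y_proj = clip(1.0356) = 1.0356
Step 4: Evaluate f.
f(1.2288, 1.0356) = 9.6619


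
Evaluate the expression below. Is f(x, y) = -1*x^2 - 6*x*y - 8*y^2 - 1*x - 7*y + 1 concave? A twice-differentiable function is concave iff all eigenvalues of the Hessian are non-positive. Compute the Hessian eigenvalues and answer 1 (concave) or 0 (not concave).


The Hessian of f(x,y) = -1*x^2 - 6*x*y - 8*y^2 - 1*x - 7*y + 1 is:
H = [[-2, -6], [-6, -16]]
Trace = -2 - 16 = -18
Determinant = -2*-16 - (-6)^2 = -4
Discriminant = (-18)^2 - 4*-4 = 340.0
Eigenvalues: lambda_1 = -18.2195, lambda_2 = 0.2195
The function is not concave.

0


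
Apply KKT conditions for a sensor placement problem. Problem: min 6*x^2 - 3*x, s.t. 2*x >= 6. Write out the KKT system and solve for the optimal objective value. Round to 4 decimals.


Step 1: Try lambda = 0 (constraint inactive).
x_unc = 3/(2*6) = 0.25
Check: 2*0.25 = 0.5 < 6 -- violated!
Step 2: Constraint must be active: 2*x = 6
x* = 6/2 = 3.0
lambda = (2*6*3.0 - 3)/2 = 16.5
Step 3: Compute optimal value.
f(x*) = 6*3.0^2 - 3*3.0 = 45.0


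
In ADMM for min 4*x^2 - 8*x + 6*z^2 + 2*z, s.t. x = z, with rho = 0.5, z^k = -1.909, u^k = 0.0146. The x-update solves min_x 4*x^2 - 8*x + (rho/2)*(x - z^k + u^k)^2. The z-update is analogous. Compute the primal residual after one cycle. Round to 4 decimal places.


ADMM iteration with rho = 0.5, z^k = -1.909, u^k = 0.0146
Step 1: x-update.
Minimize 4*x^2 - 8*x + (0.5/2)*(x + 1.909 + 0.0146)^2
FOC: (2*4 + 0.5)*x = 8 + 0.5*(-1.909 - 0.0146)
x^{k+1} = 0.828
Step 2: z-update.
Minimize 6*z^2 + 2*z + (0.5/2)*(0.828 - z + 0.0146)^2
FOC: (2*6 + 0.5)*z = -2 + 0.5*(0.828 + 0.0146)
z^{k+1} = -0.1263
Step 3: u-update.
u^{k+1} = 0.0146 + 0.828 + 0.1263 = 0.9689
Step 4: Primal residual = |0.828 + 0.1263| = 0.9543


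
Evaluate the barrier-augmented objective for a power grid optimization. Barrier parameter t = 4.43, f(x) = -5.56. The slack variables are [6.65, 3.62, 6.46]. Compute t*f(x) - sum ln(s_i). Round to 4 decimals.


Step 1: Compute log-barrier.
ln values: [1.8946, 1.2865, 1.8656]
phi = -(1.8946 + 1.2865 + 1.8656) = -5.0467
Step 2: Compute augmented objective.
t*f(x) = 4.43*-5.56 = -24.6308
Total = -24.6308 - 5.0467 = -29.6775


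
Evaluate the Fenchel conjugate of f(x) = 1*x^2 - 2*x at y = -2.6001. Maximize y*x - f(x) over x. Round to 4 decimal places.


f*(y) = sup_x {y*x - a*x^2 - b*x} = sup_x {(y-b)*x - a*x^2}
FOC: (y - b) - 2a*x = 0 => x* = (y - b)/(2a)
x* = (-2.6001 + 2)/(2*1) = -0.3001
f*(-2.6001) = (y-b)^2/(4a) = (-2.6001 + 2)^2/(4*1)
= 0.3601/4 = 0.09


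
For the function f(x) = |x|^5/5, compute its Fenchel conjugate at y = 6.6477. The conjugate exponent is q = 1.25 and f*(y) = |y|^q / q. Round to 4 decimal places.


The conjugate exponent q satisfies 1/p + 1/q = 1.
p = 5, so q = 5/(5 - 1) = 1.25
|y|^q = 6.6477^1.25 = 10.6743
f*(6.6477) = 10.6743 / 1.25 = 8.5394


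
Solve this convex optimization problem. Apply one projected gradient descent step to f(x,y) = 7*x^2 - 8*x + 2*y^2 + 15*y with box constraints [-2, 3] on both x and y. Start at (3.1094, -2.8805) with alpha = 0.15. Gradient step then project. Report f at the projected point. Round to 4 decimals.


Step 1: Compute gradient at (3.1094, -2.8805).
grad_x = 2*7*3.1094 - 8 = 35.5316
grad_y = 2*2*-2.8805 + 15 = 3.478
Step 2: Gradient step.
x_raw = 3.1094 - 0.15*35.5316 = -2.2203
y_raw = -2.8805 - 0.15*3.478 = -3.4022
Step 3: Project onto [-2, 3].
x_proj = clip(-2.2203) = -2.0
y_proj = clip(-3.4022) = -2.0
Step 4: Evaluate f.
f(-2.0, -2.0) = 22.0


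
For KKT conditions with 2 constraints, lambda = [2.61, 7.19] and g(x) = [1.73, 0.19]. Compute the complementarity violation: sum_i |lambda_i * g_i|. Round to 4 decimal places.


KKT complementary slackness check:
lambda_1 * g_1 = 2.61 * 1.73 = 4.5153
lambda_2 * g_2 = 7.19 * 0.19 = 1.3661
Total violation = 4.5153 + 1.3661 = 5.8814


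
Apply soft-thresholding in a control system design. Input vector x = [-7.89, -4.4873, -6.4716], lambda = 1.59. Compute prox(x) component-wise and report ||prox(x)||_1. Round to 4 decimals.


Soft-thresholding with lambda = 1.59:
prox(-7.89) = sign(-7.89)*max(|-7.89| - 1.59, 0) = -6.3
prox(-4.4873) = sign(-4.4873)*max(|-4.4873| - 1.59, 0) = -2.8973
prox(-6.4716) = sign(-6.4716)*max(|-6.4716| - 1.59, 0) = -4.8816
prox(x) = [-6.3, -2.8973, -4.8816]
||prox(x)||_1 = 6.3 + 2.8973 + 4.8816 = 14.0789


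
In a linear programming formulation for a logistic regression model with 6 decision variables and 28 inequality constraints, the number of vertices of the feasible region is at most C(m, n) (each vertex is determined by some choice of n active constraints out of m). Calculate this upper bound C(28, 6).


Each vertex corresponds to some choice of n active constraints out of m, so the number of vertices is at most C(m, n) = m! / (n!(m-n)!).
m = 28, n = 6
Numerator: 28 * 27 * 26 * 25 * 24 * 23
Denominator: 6! = 720
C(28, 6) = 376740


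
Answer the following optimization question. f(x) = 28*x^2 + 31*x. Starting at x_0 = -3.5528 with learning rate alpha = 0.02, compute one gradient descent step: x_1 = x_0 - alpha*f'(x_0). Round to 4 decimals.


We compute the gradient at x_0 and apply the update.
f'(x) = 56*x + 31
f'(-3.5528) = 56*-3.5528 + 31 = -167.9568
x_1 = -3.5528 - 0.02*-167.9568 = -0.1937


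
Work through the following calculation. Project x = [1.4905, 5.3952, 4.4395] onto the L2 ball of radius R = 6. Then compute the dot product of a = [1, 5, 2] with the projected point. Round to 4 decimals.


Step 1: Compute ||x|| (intermediates to 6 decimals).
||x|| = sqrt(1.4905^2 + 5.3952^2 + 4.4395^2) = 7.144154
Step 2: Project.
Since ||x|| > R, scale = R/||x|| = 6/7.144154 = 0.839848, proj(x) = scale * x
proj(x) = [1.251793, 4.531148, 3.728505]
Step 3: Dot product.
a^T * proj(x) = 1*1.251793 + 5*4.531148 + 2*3.728505 = 31.3645


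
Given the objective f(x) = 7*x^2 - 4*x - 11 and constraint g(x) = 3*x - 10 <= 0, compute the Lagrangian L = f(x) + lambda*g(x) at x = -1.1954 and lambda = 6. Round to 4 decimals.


Step 1: Evaluate f(x).
f(-1.1954) = 7*(-1.1954)^2 - 4*(-1.1954) - 11 = 3.7845
Step 2: Evaluate g(x).
g(-1.1954) = 3*-1.1954 - 10 = -13.5862
Step 3: Compute Lagrangian.
L = 3.7845 + 6*-13.5862 = -77.7327


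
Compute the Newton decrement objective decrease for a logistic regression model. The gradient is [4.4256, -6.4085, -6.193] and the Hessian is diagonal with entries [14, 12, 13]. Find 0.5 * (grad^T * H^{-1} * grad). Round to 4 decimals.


Step 1: H is diagonal, so H^(-1) * g = [0.3161, -0.534, -0.4764].
Step 2: g^T H^(-1) g = sum_i g_i^2 / H_ii
  = (4.4256)^2/14 + (-6.4085)^2/12 + (-6.193)^2/13
  = 1.399 + 3.4224 + 2.9502 = 7.7717
Step 3: Objective decrease = 0.5 * g^T H^(-1) g = 3.8858


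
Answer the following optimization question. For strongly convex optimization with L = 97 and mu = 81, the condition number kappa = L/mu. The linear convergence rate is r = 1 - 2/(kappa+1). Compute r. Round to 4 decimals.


Step 1: Compute the condition number.
kappa = L/mu = 97/81 = 1.1975
Step 2: Compute the convergence rate.
r = 1 - 2/(kappa + 1) = 1 - 2*mu/(L + mu) = (L - mu)/(L + mu) = 16/178 = 0.0899


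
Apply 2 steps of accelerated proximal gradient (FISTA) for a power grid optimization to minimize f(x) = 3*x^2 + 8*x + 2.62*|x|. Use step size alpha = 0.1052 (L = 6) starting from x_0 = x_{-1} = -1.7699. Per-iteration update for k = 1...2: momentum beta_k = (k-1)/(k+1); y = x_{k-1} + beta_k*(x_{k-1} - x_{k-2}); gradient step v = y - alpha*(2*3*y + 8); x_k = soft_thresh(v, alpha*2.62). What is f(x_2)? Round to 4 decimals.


FISTA on f(x) = 3*x^2 + 8*x + 2.62*|x|
L = 6, alpha = 0.1052
Iteration 1: beta = 0.0, y = -1.7699 + 0.0*(-1.7699 + 1.7699) = -1.7699
  grad(y) = -2.6194, v = y - alpha*grad = -1.4943
  prox(v) = soft_thresh(-1.4943, 0.2756) = -1.2187
Iteration 2: beta = 0.3333, y = -1.2187 + 0.3333*(-1.2187 + 1.7699) = -1.035
  grad(y) = 1.7901, v = y - alpha*grad = -1.2233
  prox(v) = soft_thresh(-1.2233, 0.2756) = -0.9477
f(x_2) = 3*(-0.9477)^2 + 8*(-0.9477) + 2.62*|-0.9477| = -2.4042


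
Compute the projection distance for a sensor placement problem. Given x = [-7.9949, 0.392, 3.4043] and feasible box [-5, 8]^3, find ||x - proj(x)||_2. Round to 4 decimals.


Project each component onto [-5, 8].
clip(-7.9949) = -5.0, clip(0.392) = 0.392, clip(3.4043) = 3.4043
Projection = [-5.0, 0.392, 3.4043]
Squared diffs: [8.9694, 0.0, 0.0]
Distance = sqrt(8.9694) = 2.9949


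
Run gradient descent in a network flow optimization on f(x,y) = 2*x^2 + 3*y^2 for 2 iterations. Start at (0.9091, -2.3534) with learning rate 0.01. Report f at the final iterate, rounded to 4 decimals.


Gradient descent on f(x,y) = 2*x^2 + 3*y^2.
Starting point: (0.9091, -2.3534), alpha = 0.01
Step 1: grad_x = 2*2*0.9091 = 3.6364, grad_y = 2*3*-2.3534 = -14.1204
  x_1 = 0.9091 - 0.01*3.6364 = 0.8727
  y_1 = -2.3534 - 0.01*-14.1204 = -2.2122
Step 2: grad_x = 2*2*0.8727 = 3.4909, grad_y = 2*3*-2.2122 = -13.2732
  x_2 = 0.8727 - 0.01*3.4909 = 0.8378
  y_2 = -2.2122 - 0.01*-13.2732 = -2.0795
f(0.8378, -2.0795) = 2*0.8378^2 + 3*(-2.0795)^2 = 14.3764


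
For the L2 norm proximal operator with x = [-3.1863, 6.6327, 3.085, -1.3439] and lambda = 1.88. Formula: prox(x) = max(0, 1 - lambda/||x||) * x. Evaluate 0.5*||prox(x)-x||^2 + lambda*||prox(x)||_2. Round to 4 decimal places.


Step 1: Compute ||x||.
||x|| = 8.0913
Step 2: Compute scaling factor.
scale = max(0, 1 - 1.88/8.0913) = 0.7677
Step 3: prox(x) = [-2.446, 5.0916, 2.3682, -1.0316]
||prox(x)|| = 6.2113
Step 4: Proximal objective.
0.5*||prox-x||^2 = 1.7672
lambda*||prox|| = 11.6772
Total = 13.4444


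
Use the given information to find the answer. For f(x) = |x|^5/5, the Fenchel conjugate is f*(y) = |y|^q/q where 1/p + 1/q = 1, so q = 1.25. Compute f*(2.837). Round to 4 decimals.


The conjugate exponent q satisfies 1/p + 1/q = 1.
p = 5, so q = 5/(5 - 1) = 1.25
|y|^q = 2.837^1.25 = 3.6819
f*(2.837) = 3.6819 / 1.25 = 2.9455


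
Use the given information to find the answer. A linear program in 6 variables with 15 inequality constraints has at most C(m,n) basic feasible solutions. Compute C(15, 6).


Each vertex corresponds to some choice of n active constraints out of m, so the number of vertices is at most C(m, n) = m! / (n!(m-n)!).
m = 15, n = 6
Numerator: 15 * 14 * 13 * 12 * 11 * 10
Denominator: 6! = 720
C(15, 6) = 5005


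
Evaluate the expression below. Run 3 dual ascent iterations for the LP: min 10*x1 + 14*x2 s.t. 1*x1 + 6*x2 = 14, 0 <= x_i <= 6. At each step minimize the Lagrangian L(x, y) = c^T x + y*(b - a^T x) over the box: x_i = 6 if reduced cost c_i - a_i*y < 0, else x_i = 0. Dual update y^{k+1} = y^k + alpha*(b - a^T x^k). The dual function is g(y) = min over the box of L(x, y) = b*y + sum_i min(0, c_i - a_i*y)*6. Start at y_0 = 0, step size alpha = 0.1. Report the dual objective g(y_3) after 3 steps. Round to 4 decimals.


Dual ascent for LP: min 10*x1 + 14*x2, 1*x1 + 6*x2 = 14, 0 <= x_i <= 6
Step 1: y^k = 0.0, reduced costs: (10.0, 14.0)
  x^k = (0.0, 0.0), subgradient = b - a^T x = 14.0
  y^{k+1} = 0.0 + 0.1*14.0 = 1.4
Step 2: y^k = 1.4, reduced costs: (8.6, 5.6)
  x^k = (0.0, 0.0), subgradient = b - a^T x = 14.0
  y^{k+1} = 1.4 + 0.1*14.0 = 2.8
Step 3: y^k = 2.8, reduced costs: (7.2, -2.8)
  x^k = (0.0, 6.0), subgradient = b - a^T x = -22.0
  y^{k+1} = 2.8 + 0.1*-22.0 = 0.6
Dual objective at y_3 = 0.6: reduced costs (9.4, 10.4), box minimizer x = (0.0, 0.0)
g(y_3) = b*y + (c1 - a1*y)*x1 + (c2 - a2*y)*x2 = 14*0.6 + 9.4*0.0 + 10.4*0.0 = 8.4 + 0.0 + 0.0 = 8.4


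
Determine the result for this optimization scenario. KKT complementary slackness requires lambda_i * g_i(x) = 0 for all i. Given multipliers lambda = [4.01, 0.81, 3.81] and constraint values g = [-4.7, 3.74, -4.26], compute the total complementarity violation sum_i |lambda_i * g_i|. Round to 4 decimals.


KKT complementary slackness check:
lambda_1 * g_1 = 4.01 * -4.7 = -18.847
lambda_2 * g_2 = 0.81 * 3.74 = 3.0294
lambda_3 * g_3 = 3.81 * -4.26 = -16.2306
Total violation = 18.847 + 3.0294 + 16.2306 = 38.107


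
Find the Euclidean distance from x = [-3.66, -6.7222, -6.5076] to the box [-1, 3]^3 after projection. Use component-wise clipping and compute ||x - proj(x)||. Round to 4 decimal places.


Project each component onto [-1, 3].
clip(-3.66) = -1.0, clip(-6.7222) = -1.0, clip(-6.5076) = -1.0
Projection = [-1.0, -1.0, -1.0]
Squared diffs: [7.0756, 32.7436, 30.3337]
Distance = sqrt(70.1529) = 8.3757


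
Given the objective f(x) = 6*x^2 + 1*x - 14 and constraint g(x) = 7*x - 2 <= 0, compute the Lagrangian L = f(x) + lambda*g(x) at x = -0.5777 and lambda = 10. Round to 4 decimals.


Step 1: Evaluate f(x).
f(-0.5777) = 6*(-0.5777)^2 + 1*(-0.5777) - 14 = -12.5753
Step 2: Evaluate g(x).
g(-0.5777) = 7*-0.5777 - 2 = -6.0439
Step 3: Compute Lagrangian.
L = -12.5753 + 10*-6.0439 = -73.0143


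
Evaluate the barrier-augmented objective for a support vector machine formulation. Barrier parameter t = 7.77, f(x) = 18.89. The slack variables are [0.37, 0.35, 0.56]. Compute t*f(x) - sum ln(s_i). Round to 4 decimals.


Step 1: Compute log-barrier.
ln values: [-0.9943, -1.0498, -0.5798]
phi = -(-0.9943 - 1.0498 - 0.5798) = 2.6239
Step 2: Compute augmented objective.
t*f(x) = 7.77*18.89 = 146.7753
Total = 146.7753 + 2.6239 = 149.3992


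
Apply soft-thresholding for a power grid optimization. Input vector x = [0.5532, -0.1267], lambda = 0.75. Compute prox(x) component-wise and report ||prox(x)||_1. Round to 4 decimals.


Soft-thresholding with lambda = 0.75:
prox(0.5532) = sign(0.5532)*max(|0.5532| - 0.75, 0) = 0.0
prox(-0.1267) = sign(-0.1267)*max(|-0.1267| - 0.75, 0) = 0.0
prox(x) = [0.0, 0.0]
||prox(x)||_1 = 0.0 + 0.0 = 0.0


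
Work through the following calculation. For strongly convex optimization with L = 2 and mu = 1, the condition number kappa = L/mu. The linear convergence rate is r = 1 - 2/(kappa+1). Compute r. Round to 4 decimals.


Step 1: Compute the condition number.
kappa = L/mu = 2/1 = 2.0
Step 2: Compute the convergence rate.
r = 1 - 2/(kappa + 1) = 1 - 2*mu/(L + mu) = (L - mu)/(L + mu) = 1/3 = 0.3333


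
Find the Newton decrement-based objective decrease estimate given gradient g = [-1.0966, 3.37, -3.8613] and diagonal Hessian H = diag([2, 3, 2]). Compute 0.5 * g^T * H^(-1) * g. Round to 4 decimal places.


Step 1: H is diagonal, so H^(-1) * g = [-0.5483, 1.1233, -1.9307].
Step 2: g^T H^(-1) g = sum_i g_i^2 / H_ii
  = (-1.0966)^2/2 + (3.37)^2/3 + (-3.8613)^2/2
  = 0.6013 + 3.7856 + 7.4548 = 11.8417
Step 3: Objective decrease = 0.5 * g^T H^(-1) g = 5.9209


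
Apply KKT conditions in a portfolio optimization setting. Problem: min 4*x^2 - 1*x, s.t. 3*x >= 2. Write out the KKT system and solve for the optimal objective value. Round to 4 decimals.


Step 1: Try lambda = 0 (constraint inactive).
x_unc = 1/(2*4) = 0.125
Check: 3*0.125 = 0.375 < 2 -- violated!
Step 2: Constraint must be active: 3*x = 2
x* = 2/3 = 0.6667 (rounded; the exact value 2/3 is used below)
lambda = (2*4*(2/3) - 1)/3 = 1.4444
Step 3: Compute optimal value.
f(x*) = 4*(2/3)^2 - 1*(2/3) = 1.1111


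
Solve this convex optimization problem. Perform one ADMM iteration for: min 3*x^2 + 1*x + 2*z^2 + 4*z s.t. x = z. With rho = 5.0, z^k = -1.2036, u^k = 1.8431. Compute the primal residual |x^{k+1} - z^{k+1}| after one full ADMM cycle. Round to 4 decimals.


ADMM iteration with rho = 5.0, z^k = -1.2036, u^k = 1.8431
Step 1: x-update.
Minimize 3*x^2 + 1*x + (5.0/2)*(x + 1.2036 + 1.8431)^2
FOC: (2*3 + 5.0)*x = -1 + 5.0*(-1.2036 - 1.8431)
x^{k+1} = -1.4758
Step 2: z-update.
Minimize 2*z^2 + 4*z + (5.0/2)*(-1.4758 - z + 1.8431)^2
FOC: (2*2 + 5.0)*z = -4 + 5.0*(-1.4758 + 1.8431)
z^{k+1} = -0.2404
Step 3: u-update.
u^{k+1} = 1.8431 - 1.4758 + 0.2404 = 0.6077
Step 4: Primal residual = |-1.4758 + 0.2404| = 1.2354


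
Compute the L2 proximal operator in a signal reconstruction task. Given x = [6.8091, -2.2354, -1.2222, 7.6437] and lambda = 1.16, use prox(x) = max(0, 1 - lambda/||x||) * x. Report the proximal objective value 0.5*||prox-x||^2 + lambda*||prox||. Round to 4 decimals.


Step 1: Compute ||x||.
||x|| = 10.549
Step 2: Compute scaling factor.
scale = max(0, 1 - 1.16/10.549) = 0.89
Step 3: prox(x) = [6.0603, -1.9896, -1.0878, 6.8032]
||prox(x)|| = 9.389
Step 4: Proximal objective.
0.5*||prox-x||^2 = 0.6728
lambda*||prox|| = 10.8912
Total = 11.564


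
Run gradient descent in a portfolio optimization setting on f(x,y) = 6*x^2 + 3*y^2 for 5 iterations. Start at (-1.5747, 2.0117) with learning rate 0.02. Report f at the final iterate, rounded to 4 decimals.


Gradient descent on f(x,y) = 6*x^2 + 3*y^2.
Starting point: (-1.5747, 2.0117), alpha = 0.02
Step 1: grad_x = 2*6*-1.5747 = -18.8964, grad_y = 2*3*2.0117 = 12.0702
  x_1 = -1.5747 - 0.02*-18.8964 = -1.1968
  y_1 = 2.0117 - 0.02*12.0702 = 1.7703
Step 2: grad_x = 2*6*-1.1968 = -14.3613, grad_y = 2*3*1.7703 = 10.6218
  x_2 = -1.1968 - 0.02*-14.3613 = -0.9095
  y_2 = 1.7703 - 0.02*10.6218 = 1.5579
Step 3: grad_x = 2*6*-0.9095 = -10.9146, grad_y = 2*3*1.5579 = 9.3472
  x_3 = -0.9095 - 0.02*-10.9146 = -0.6913
  y_3 = 1.5579 - 0.02*9.3472 = 1.3709
Step 4: grad_x = 2*6*-0.6913 = -8.2951, grad_y = 2*3*1.3709 = 8.2255
  x_4 = -0.6913 - 0.02*-8.2951 = -0.5254
  y_4 = 1.3709 - 0.02*8.2255 = 1.2064
Step 5: grad_x = 2*6*-0.5254 = -6.3043, grad_y = 2*3*1.2064 = 7.2384
  x_5 = -0.5254 - 0.02*-6.3043 = -0.3993
  y_5 = 1.2064 - 0.02*7.2384 = 1.0616
f(-0.3993, 1.0616) = 6*(-0.3993)^2 + 3*1.0616^2 = 4.3377


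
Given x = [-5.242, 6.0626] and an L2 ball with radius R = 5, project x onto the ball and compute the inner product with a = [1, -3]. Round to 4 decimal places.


Step 1: Compute ||x|| (intermediates to 6 decimals).
||x|| = sqrt((-5.242)^2 + 6.0626^2) = 8.014592
Step 2: Project.
Since ||x|| > R, scale = R/||x|| = 5/8.014592 = 0.623862, proj(x) = scale * x
proj(x) = [-3.270285, 3.782226]
Step 3: Dot product.
a^T * proj(x) = 1*(-3.270285) - 3*3.782226 = -14.617


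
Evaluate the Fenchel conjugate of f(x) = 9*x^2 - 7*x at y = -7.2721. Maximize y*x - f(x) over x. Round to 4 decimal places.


f*(y) = sup_x {y*x - a*x^2 - b*x} = sup_x {(y-b)*x - a*x^2}
FOC: (y - b) - 2a*x = 0 => x* = (y - b)/(2a)
x* = (-7.2721 + 7)/(2*9) = -0.0151
f*(-7.2721) = (y-b)^2/(4a) = (-7.2721 + 7)^2/(4*9)
= 0.074/36 = 0.0021


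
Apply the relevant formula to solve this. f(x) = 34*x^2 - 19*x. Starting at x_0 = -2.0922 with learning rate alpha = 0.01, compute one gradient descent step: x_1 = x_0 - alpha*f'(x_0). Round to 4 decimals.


We compute the gradient at x_0 and apply the update.
f'(x) = 68*x - 19
f'(-2.0922) = 68*-2.0922 - 19 = -161.2696
x_1 = -2.0922 - 0.01*-161.2696 = -0.4795


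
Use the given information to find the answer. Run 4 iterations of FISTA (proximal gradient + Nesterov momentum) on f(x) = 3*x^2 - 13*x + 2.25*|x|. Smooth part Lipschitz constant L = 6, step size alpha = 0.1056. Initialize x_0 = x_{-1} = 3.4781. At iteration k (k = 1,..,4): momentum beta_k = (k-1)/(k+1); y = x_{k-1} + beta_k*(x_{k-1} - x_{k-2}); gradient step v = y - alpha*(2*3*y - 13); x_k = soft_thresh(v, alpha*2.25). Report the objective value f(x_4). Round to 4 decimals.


FISTA on f(x) = 3*x^2 - 13*x + 2.25*|x|
L = 6, alpha = 0.1056
Iteration 1: beta = 0.0, y = 3.4781 + 0.0*(3.4781 - 3.4781) = 3.4781
  grad(y) = 7.8686, v = y - alpha*grad = 2.6472
  prox(v) = soft_thresh(2.6472, 0.2376) = 2.4096
Iteration 2: beta = 0.3333, y = 2.4096 + 0.3333*(2.4096 - 3.4781) = 2.0534
  grad(y) = -0.6796, v = y - alpha*grad = 2.1252
  prox(v) = soft_thresh(2.1252, 0.2376) = 1.8876
Iteration 3: beta = 0.5, y = 1.8876 + 0.5*(1.8876 - 2.4096) = 1.6266
  grad(y) = -3.2406, v = y - alpha*grad = 1.9688
  prox(v) = soft_thresh(1.9688, 0.2376) = 1.7312
Iteration 4: beta = 0.6, y = 1.7312 + 0.6*(1.7312 - 1.8876) = 1.6373
  grad(y) = -3.176, v = y - alpha*grad = 1.9727
  prox(v) = soft_thresh(1.9727, 0.2376) = 1.7351
f(x_4) = 3*1.7351^2 - 13*1.7351 + 2.25*|1.7351| = -9.6206


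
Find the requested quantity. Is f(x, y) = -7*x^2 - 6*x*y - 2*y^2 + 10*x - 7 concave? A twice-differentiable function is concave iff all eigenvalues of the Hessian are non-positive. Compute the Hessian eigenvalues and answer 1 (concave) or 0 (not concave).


The Hessian of f(x,y) = -7*x^2 - 6*x*y - 2*y^2 + 10*x - 7 is:
H = [[-14, -6], [-6, -4]]
Trace = -14 - 4 = -18
Determinant = -14*-4 - (-6)^2 = 20
Discriminant = (-18)^2 - 4*20 = 244.0
Eigenvalues: lambda_1 = -16.8102, lambda_2 = -1.1898
The function is concave.

1


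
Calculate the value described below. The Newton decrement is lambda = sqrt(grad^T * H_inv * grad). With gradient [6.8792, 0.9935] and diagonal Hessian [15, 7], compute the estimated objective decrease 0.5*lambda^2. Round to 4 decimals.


Step 1: H is diagonal, so H^(-1) * g = [0.4586, 0.1419].
Step 2: g^T H^(-1) g = sum_i g_i^2 / H_ii
  = (6.8792)^2/15 + (0.9935)^2/7
  = 3.1549 + 0.141 = 3.2959
Step 3: Objective decrease = 0.5 * g^T H^(-1) g = 1.6479


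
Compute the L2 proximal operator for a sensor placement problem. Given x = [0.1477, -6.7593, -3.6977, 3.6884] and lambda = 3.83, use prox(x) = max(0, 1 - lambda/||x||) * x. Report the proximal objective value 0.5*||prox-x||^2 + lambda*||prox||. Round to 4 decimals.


Step 1: Compute ||x||.
||x|| = 8.5433
Step 2: Compute scaling factor.
scale = max(0, 1 - 3.83/8.5433) = 0.5517
Step 3: prox(x) = [0.0815, -3.7291, -2.04, 2.0349]
||prox(x)|| = 4.7133
Step 4: Proximal objective.
0.5*||prox-x||^2 = 7.3345
lambda*||prox|| = 18.0519
Total = 25.3862


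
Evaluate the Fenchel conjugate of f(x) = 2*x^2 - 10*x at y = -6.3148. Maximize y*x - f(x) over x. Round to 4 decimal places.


f*(y) = sup_x {y*x - a*x^2 - b*x} = sup_x {(y-b)*x - a*x^2}
FOC: (y - b) - 2a*x = 0 => x* = (y - b)/(2a)
x* = (-6.3148 + 10)/(2*2) = 0.9213
f*(-6.3148) = (y-b)^2/(4a) = (-6.3148 + 10)^2/(4*2)
= 13.5807/8 = 1.6976


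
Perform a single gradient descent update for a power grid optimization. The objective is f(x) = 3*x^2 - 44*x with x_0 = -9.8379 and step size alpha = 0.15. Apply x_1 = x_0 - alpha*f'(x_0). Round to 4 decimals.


We compute the gradient at x_0 and apply the update.
f'(x) = 6*x - 44
f'(-9.8379) = 6*-9.8379 - 44 = -103.0274
x_1 = -9.8379 - 0.15*-103.0274 = 5.6162


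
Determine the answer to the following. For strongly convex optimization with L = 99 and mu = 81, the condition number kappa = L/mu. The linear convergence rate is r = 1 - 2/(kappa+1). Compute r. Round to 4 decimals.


Step 1: Compute the condition number.
kappa = L/mu = 99/81 = 1.2222
Step 2: Compute the convergence rate.
r = 1 - 2/(kappa + 1) = 1 - 2*mu/(L + mu) = (L - mu)/(L + mu) = 18/180 = 0.1


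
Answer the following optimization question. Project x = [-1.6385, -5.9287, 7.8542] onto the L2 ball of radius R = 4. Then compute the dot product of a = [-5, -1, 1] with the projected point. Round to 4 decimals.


Step 1: Compute ||x|| (intermediates to 6 decimals).
||x|| = sqrt((-1.6385)^2 + (-5.9287)^2 + 7.8542^2) = 9.976103
Step 2: Project.
Since ||x|| > R, scale = R/||x|| = 4/9.976103 = 0.400958, proj(x) = scale * x
proj(x) = [-0.65697, -2.37716, 3.149204]
Step 3: Dot product.
a^T * proj(x) = -5*(-0.65697) - 1*(-2.37716) + 1*3.149204 = 8.8112


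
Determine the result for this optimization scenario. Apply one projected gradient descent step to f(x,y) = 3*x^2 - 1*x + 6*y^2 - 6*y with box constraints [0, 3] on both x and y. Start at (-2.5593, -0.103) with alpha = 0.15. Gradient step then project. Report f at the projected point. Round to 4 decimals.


Step 1: Compute gradient at (-2.5593, -0.103).
grad_x = 2*3*-2.5593 - 1 = -16.3558
grad_y = 2*6*-0.103 - 6 = -7.236
Step 2: Gradient step.
x_raw = -2.5593 - 0.15*-16.3558 = -0.1059
y_raw = -0.103 - 0.15*-7.236 = 0.9824
Step 3: Project onto [0, 3].
x_proj = clip(-0.1059) = 0.0
y_proj = clip(0.9824) = 0.9824
Step 4: Evaluate f.
f(0.0, 0.9824) = -0.1037


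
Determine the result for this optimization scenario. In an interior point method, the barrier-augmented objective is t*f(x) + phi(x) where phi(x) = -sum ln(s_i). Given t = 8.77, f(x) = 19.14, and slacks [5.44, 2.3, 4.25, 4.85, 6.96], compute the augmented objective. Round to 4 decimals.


Step 1: Compute log-barrier.
ln values: [1.6938, 0.8329, 1.4469, 1.579, 1.9402]
phi = -(1.6938 + 0.8329 + 1.4469 + 1.579 + 1.9402) = -7.4928
Step 2: Compute augmented objective.
t*f(x) = 8.77*19.14 = 167.8578
Total = 167.8578 - 7.4928 = 160.365


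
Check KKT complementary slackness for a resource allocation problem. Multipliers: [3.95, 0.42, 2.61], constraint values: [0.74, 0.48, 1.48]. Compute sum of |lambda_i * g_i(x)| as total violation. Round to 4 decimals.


KKT complementary slackness check:
lambda_1 * g_1 = 3.95 * 0.74 = 2.923
lambda_2 * g_2 = 0.42 * 0.48 = 0.2016
lambda_3 * g_3 = 2.61 * 1.48 = 3.8628
Total violation = 2.923 + 0.2016 + 3.8628 = 6.9874


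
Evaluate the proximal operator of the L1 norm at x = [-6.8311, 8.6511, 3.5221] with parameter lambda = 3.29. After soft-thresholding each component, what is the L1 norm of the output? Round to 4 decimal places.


Soft-thresholding with lambda = 3.29:
prox(-6.8311) = sign(-6.8311)*max(|-6.8311| - 3.29, 0) = -3.5411
prox(8.6511) = sign(8.6511)*max(|8.6511| - 3.29, 0) = 5.3611
prox(3.5221) = sign(3.5221)*max(|3.5221| - 3.29, 0) = 0.2321
prox(x) = [-3.5411, 5.3611, 0.2321]
||prox(x)||_1 = 3.5411 + 5.3611 + 0.2321 = 9.1343


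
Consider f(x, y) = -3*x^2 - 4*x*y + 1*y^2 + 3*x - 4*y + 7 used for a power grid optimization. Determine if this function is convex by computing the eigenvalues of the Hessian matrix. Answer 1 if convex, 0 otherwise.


The Hessian of f(x,y) = -3*x^2 - 4*x*y + 1*y^2 + 3*x - 4*y + 7 is:
H = [[-6, -4], [-4, 2]]
Trace = -6 + 2 = -4
Determinant = -6*2 - (-4)^2 = -28
Discriminant = (-4)^2 - 4*-28 = 128.0
Eigenvalues: lambda_1 = -7.6569, lambda_2 = 3.6569
The function is not convex.

0
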